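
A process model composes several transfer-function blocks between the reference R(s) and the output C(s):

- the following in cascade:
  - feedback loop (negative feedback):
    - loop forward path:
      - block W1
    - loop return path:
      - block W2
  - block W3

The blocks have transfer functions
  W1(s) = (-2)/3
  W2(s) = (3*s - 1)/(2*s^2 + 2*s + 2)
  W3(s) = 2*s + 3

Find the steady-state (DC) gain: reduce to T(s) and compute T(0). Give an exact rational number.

Step 1. reduce the feedback loop with forward W1 and return W2, giving (-2*s^2 - 2*s - 2)/(3*s^2 + 4)
Step 2. combine [W1/(1+W1*W2)], W3 in series, giving (-4*s^3 - 10*s^2 - 10*s - 6)/(3*s^2 + 4)
DC gain: substitute s = 0 into T(s) from step 2: T(0) = -6/4 = -3/2.

Final answer: -3/2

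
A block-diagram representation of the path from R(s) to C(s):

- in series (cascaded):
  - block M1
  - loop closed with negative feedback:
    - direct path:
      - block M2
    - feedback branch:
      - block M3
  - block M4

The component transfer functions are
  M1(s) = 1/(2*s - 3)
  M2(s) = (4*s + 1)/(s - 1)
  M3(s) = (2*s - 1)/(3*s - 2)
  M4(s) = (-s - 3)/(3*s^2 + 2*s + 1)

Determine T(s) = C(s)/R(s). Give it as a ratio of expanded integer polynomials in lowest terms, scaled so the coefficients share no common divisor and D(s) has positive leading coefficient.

1. apply the feedback formula to M2, M3 -> (12*s^2 - 5*s - 2)/(11*s^2 - 7*s + 1)
2. combine M1, [M2/(1+M2*M3)], M4 in series - this is the overall T(s), already in the required normalized form

Final answer: (-12*s^3 - 31*s^2 + 17*s + 6)/(66*s^5 - 97*s^4 - 3*s^3 - 10*s^2 + 17*s - 3)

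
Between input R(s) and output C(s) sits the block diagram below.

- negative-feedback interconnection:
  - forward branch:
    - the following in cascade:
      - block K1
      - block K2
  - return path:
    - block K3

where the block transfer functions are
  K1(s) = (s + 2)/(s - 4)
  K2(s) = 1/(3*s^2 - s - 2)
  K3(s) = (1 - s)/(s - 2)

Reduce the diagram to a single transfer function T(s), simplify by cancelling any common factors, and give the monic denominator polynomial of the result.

1. multiply K1, K2 (series); result (s + 2)/(3*s^3 - 13*s^2 + 2*s + 8)
2. apply the feedback formula to (K1*K2), K3; result (s^2 - 4)/(3*s^4 - 19*s^3 + 27*s^2 + 3*s - 14)
No further cancellation is possible in the step-2 result, so that is T(s). Its denominator becomes monic after dividing by the leading coefficient 3.

Therefore the answer is s^4 - 19*s^3/3 + 9*s^2 + s - 14/3.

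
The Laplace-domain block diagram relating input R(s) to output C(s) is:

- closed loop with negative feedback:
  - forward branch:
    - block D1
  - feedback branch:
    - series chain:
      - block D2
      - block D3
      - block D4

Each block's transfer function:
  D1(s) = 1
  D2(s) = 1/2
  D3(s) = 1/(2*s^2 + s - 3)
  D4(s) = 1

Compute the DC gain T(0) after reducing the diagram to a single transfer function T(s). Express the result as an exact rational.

First reduce the diagram to T(s).

(1) multiply D2, D3, D4 (series) = 1/(4*s^2 + 2*s - 6)
(2) reduce the feedback loop with forward D1 and return (D2*D3*D4) = (4*s^2 + 2*s - 6)/(4*s^2 + 2*s - 5)
That last expression is T(s); at s = 0 only the constant terms survive, so T(0) = -6/(-5) = 6/5.

Answer: 6/5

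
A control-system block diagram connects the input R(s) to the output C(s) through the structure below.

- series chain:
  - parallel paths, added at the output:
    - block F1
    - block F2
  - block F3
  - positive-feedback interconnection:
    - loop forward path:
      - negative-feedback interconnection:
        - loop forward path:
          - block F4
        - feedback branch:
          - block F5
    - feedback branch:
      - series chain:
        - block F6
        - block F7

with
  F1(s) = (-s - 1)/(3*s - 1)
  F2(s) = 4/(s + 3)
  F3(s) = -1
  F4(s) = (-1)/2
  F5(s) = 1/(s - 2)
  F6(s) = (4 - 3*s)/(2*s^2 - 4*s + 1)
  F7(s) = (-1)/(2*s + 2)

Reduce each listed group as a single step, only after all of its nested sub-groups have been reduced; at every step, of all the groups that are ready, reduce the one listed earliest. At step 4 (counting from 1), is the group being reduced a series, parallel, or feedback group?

Reducing step by step:

Step 1: add F1, F2 (parallel)
Step 2: feedback reduction of F4, F5
Step 3: cascade F6, F7
Step 4: collapse the loop ([F4/(1+F4*F5)] forward, (F6*F7) return)
Step 5: cascade (F1+F2), F3, [[F4/(1+F4*F5)]/(1-[F4/(1+F4*F5)]*(F6*F7))]
Step 4 collapses a feedback group.

Answer: feedback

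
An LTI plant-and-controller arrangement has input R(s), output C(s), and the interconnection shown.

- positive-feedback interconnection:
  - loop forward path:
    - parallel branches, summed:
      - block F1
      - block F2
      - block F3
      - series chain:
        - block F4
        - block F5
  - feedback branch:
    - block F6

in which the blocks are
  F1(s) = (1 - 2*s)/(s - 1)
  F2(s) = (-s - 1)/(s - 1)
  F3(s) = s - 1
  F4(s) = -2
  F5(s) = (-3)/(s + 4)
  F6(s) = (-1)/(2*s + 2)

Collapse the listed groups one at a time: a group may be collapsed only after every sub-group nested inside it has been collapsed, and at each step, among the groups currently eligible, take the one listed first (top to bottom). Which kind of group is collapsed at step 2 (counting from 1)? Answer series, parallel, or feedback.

Reducing step by step:

Step 1 - combine F4, F5 in series
Step 2 - combine F1, F2, F3, (F4*F5) in parallel
Step 3 - close the feedback loop around (F1+F2+F3+(F4*F5)), F6
The group at step 2 is a parallel group.

Answer: parallel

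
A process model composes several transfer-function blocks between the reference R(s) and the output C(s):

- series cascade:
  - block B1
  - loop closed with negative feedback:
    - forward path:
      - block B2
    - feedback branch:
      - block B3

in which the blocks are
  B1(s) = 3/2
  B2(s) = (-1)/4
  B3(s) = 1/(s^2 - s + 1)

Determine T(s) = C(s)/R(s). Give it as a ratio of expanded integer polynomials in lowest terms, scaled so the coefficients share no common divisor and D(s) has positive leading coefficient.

Answer: (-3*s^2 + 3*s - 3)/(8*s^2 - 8*s + 6)

Working:
Step 1: reduce the feedback loop with forward B2 and return B3 = (-s^2 + s - 1)/(4*s^2 - 4*s + 3)
Step 2: multiply B1, [B2/(1+B2*B3)] (series); the result is T(s) itself (integer coefficients, no common factor, positive leading denominator coefficient)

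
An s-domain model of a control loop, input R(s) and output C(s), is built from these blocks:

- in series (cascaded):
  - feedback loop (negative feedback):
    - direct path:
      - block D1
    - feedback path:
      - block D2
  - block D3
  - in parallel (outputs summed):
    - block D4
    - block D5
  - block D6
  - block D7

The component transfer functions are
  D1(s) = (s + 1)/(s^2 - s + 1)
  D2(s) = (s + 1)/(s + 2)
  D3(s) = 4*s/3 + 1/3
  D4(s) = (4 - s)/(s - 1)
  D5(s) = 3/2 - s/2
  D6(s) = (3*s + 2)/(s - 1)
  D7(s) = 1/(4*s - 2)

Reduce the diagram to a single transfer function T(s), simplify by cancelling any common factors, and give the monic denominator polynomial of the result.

Reducing step by step:

Step 1 - apply the feedback formula to D1, D2: (s^2 + 3*s + 2)/(s^3 + 2*s^2 + s + 3)
Step 2 - reduce the parallel group D4, D5: (-s^2 + 2*s + 5)/(2*s - 2)
Step 3 - multiply [D1/(1+D1*D2)], D3, (D4+D5), D6, D7 (series): (-12*s^6 - 23*s^5 + 95*s^4 + 325*s^3 + 347*s^2 + 148*s + 20)/(24*s^6 - 12*s^5 - 48*s^4 + 96*s^3 - 156*s^2 + 132*s - 36)
The result of step 3 is T(s) in lowest terms. Its denominator has leading coefficient 24; dividing the denominator through by 24 makes it monic.

Answer: s^6 - s^5/2 - 2*s^4 + 4*s^3 - 13*s^2/2 + 11*s/2 - 3/2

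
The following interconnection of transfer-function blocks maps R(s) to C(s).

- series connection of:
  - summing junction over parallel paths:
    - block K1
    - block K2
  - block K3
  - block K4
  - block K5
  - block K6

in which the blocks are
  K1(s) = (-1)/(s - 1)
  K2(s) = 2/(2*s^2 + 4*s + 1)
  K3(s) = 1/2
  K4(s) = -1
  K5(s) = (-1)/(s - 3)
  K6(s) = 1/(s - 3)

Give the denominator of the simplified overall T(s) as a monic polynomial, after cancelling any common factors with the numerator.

First reduce the diagram to T(s).

Step 1 - reduce the parallel group K1, K2 -> (-2*s^2 - 2*s - 3)/(2*s^3 + 2*s^2 - 3*s - 1)
Step 2 - series reduction of (K1+K2), K3, K4, K5, K6 -> (-2*s^2 - 2*s - 3)/(4*s^5 - 20*s^4 + 6*s^3 + 70*s^2 - 42*s - 18)
No further cancellation is possible in the step-2 result, so that is T(s). Its denominator becomes monic after dividing by the leading coefficient 4.

Answer: s^5 - 5*s^4 + 3*s^3/2 + 35*s^2/2 - 21*s/2 - 9/2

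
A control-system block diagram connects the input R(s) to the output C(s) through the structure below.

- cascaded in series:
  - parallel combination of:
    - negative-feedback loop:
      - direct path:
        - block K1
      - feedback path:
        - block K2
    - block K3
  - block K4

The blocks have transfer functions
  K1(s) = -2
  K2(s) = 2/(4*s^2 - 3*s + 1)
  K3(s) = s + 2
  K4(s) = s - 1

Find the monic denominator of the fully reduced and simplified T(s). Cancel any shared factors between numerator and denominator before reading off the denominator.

(1) reduce the feedback loop with forward K1 and return K2; result (-8*s^2 + 6*s - 2)/(4*s^2 - 3*s - 3)
(2) sum the parallel branches [K1/(1+K1*K2)], K3; result (4*s^3 - 3*s^2 - 3*s - 8)/(4*s^2 - 3*s - 3)
(3) reduce the series chain ([K1/(1+K1*K2)]+K3), K4; result (4*s^4 - 7*s^3 - 5*s + 8)/(4*s^2 - 3*s - 3)
T(s) is the step-3 result (common factors already cancelled). Leading coefficient of the denominator: 4. Divide through by 4 for the monic polynomial.

Final answer: s^2 - 3*s/4 - 3/4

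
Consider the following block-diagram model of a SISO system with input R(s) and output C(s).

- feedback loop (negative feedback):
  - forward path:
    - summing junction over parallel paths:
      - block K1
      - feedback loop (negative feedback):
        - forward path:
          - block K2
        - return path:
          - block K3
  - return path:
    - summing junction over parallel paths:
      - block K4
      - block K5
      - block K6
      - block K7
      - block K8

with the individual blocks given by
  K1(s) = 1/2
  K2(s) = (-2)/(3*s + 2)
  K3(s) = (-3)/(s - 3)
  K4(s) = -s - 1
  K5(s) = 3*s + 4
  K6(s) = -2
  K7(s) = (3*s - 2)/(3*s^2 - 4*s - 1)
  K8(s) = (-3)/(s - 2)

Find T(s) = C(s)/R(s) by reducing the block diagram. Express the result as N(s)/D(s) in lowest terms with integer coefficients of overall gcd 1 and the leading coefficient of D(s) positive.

1. close the feedback loop around K2, K3; result (6 - 2*s)/(3*s^2 - 7*s)
2. add K1, [K2/(1+K2*K3)] (parallel); result (3*s^2 - 11*s + 12)/(6*s^2 - 14*s)
3. reduce the parallel group K4, K5, K6, K7, K8; result (6*s^4 - 17*s^3 - 2*s^2 + 15*s + 9)/(3*s^3 - 10*s^2 + 7*s + 2)
4. apply the feedback formula to (K1+[K2/(1+K2*K3)]), (K4+K5+K6+K7+K8); the result is T(s) itself (integer coefficients, no common factor, positive leading denominator coefficient)

Therefore the answer is (9*s^5 - 63*s^4 + 167*s^3 - 191*s^2 + 62*s + 24)/(18*s^6 - 99*s^5 + 151*s^4 + 45*s^3 - 248*s^2 + 53*s + 108).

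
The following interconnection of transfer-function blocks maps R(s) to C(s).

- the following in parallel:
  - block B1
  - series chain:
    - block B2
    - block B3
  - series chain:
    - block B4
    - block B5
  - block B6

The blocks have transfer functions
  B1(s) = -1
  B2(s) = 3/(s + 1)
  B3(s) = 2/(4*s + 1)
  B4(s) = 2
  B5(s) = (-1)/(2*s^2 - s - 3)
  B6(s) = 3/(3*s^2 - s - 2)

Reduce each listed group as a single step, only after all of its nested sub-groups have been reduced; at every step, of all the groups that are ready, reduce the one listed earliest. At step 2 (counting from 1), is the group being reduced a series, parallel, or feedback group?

1. series reduction of B2, B3
2. series reduction of B4, B5
3. combine B1, (B2*B3), (B4*B5), B6 in parallel
Step 2 collapses a series group.

Answer: series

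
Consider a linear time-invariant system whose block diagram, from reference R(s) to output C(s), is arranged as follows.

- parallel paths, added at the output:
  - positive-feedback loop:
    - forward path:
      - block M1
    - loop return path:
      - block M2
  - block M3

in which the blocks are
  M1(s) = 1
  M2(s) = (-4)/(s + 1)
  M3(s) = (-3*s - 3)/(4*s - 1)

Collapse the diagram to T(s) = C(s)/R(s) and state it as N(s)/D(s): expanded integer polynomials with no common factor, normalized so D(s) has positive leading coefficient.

(1) feedback reduction of M1, M2: (s + 1)/(s + 5)
(2) combine [M1/(1-M1*M2)], M3 in parallel, giving the overall T(s)

Final answer: (s^2 - 15*s - 16)/(4*s^2 + 19*s - 5)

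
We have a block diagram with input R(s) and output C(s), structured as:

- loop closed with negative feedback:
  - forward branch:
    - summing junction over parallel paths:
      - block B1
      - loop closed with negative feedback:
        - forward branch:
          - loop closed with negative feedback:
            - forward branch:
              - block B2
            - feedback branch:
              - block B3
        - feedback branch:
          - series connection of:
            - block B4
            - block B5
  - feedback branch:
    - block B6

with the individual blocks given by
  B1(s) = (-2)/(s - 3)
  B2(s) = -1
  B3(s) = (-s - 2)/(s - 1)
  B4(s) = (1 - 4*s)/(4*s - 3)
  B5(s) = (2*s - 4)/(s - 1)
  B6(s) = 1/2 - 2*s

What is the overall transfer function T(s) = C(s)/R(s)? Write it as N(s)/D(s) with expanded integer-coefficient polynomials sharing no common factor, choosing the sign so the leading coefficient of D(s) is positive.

Step 1 - apply the feedback formula to B2, B3 = (1 - s)/(2*s + 1)
Step 2 - cascade B4, B5 = (-8*s^2 + 18*s - 4)/(4*s^2 - 7*s + 3)
Step 3 - feedback reduction of [B2/(1+B2*B3)], (B4*B5) = (-4*s^2 + 7*s - 3)/(16*s^2 - 20*s + 1)
Step 4 - add B1, [[B2/(1+B2*B3)]/(1+[B2/(1+B2*B3)]*(B4*B5))] (parallel) = (-4*s^3 - 13*s^2 + 16*s + 7)/(16*s^3 - 68*s^2 + 61*s - 3)
Step 5 - feedback reduction of (B1+[[B2/(1+B2*B3)]/(1+[B2/(1+B2*B3)]*(B4*B5))]), B6, giving the overall T(s)

Therefore the answer is (-8*s^3 - 26*s^2 + 32*s + 14)/(16*s^4 + 80*s^3 - 213*s^2 + 110*s + 1).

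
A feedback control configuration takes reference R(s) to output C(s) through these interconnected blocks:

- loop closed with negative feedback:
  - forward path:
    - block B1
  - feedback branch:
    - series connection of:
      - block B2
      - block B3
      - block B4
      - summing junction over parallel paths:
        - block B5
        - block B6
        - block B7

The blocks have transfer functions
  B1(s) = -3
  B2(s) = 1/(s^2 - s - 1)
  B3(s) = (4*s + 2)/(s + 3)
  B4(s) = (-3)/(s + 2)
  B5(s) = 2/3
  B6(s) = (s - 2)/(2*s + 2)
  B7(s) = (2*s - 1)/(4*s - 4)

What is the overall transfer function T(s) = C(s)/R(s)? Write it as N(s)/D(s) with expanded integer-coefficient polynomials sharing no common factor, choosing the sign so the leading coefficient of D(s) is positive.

Reducing step by step:

Step 1 - add B5, B6, B7 (parallel) gives (20*s^2 - 15*s + 1)/(12*s^2 - 12)
Step 2 - series reduction of B2, B3, B4, (B5+B6+B7) gives (-40*s^3 + 10*s^2 + 13*s - 1)/(2*s^6 + 8*s^5 - 2*s^4 - 30*s^3 - 12*s^2 + 22*s + 12)
Step 3 - apply the feedback formula to B1, (B2*B3*B4*(B5+B6+B7)): this yields T(s), and no further normalization is needed

Answer: (-6*s^6 - 24*s^5 + 6*s^4 + 90*s^3 + 36*s^2 - 66*s - 36)/(2*s^6 + 8*s^5 - 2*s^4 + 90*s^3 - 42*s^2 - 17*s + 15)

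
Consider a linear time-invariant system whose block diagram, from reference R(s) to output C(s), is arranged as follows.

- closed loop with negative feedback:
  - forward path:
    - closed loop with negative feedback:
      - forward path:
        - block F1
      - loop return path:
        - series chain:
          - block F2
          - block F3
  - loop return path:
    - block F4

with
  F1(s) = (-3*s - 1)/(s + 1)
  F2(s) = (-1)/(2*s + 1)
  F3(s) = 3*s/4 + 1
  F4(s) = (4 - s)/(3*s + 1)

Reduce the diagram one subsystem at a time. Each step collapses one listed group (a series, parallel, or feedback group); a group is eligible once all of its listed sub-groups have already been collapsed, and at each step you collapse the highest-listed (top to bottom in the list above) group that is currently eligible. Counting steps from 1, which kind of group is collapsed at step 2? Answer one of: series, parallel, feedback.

Step 1: cascade F2, F3
Step 2: close the feedback loop around F1, (F2*F3)
Step 3: apply the feedback formula to [F1/(1+F1*(F2*F3))], F4
So the answer for step 2 is feedback.

Answer: feedback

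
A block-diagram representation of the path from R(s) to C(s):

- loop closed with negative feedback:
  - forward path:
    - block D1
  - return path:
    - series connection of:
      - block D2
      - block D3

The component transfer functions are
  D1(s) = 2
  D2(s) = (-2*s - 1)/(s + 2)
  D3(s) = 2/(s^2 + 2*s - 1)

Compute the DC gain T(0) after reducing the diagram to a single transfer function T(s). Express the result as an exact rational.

Answer: 2/3

Working:
(1) reduce the series chain D2, D3; result (-4*s - 2)/(s^3 + 4*s^2 + 3*s - 2)
(2) close the feedback loop around D1, (D2*D3); result (2*s^3 + 8*s^2 + 6*s - 4)/(s^3 + 4*s^2 - 5*s - 6)
The step-2 result is T(s). Setting s = 0: T(0) = -4/(-6) = 2/3.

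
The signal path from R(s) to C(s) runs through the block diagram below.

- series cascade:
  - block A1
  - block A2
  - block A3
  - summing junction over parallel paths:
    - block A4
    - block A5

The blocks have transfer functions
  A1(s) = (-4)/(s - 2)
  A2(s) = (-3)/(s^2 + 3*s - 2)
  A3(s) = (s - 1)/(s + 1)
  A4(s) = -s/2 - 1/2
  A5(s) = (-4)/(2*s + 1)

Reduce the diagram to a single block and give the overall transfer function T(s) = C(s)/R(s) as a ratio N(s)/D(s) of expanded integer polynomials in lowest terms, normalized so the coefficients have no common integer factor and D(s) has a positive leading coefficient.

1. reduce the parallel group A4, A5 = (-2*s^2 - 3*s - 9)/(4*s + 2)
2. multiply A1, A2, A3, (A4+A5) (series); the result is T(s) itself (integer coefficients, no common factor, positive leading denominator coefficient)

Therefore the answer is (-12*s^3 - 6*s^2 - 36*s + 54)/(2*s^5 + 5*s^4 - 12*s^3 - 15*s^2 + 4*s + 4).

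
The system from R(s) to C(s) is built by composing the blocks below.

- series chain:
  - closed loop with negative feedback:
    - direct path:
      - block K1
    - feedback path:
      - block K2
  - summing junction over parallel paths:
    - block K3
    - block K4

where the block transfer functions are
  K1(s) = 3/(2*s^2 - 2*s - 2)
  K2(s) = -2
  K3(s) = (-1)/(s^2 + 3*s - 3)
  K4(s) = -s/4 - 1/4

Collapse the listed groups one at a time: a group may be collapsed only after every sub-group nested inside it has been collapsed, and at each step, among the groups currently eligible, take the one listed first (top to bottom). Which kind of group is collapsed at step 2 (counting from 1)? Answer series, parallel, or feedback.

1. collapse the loop (K1 forward, K2 return)
2. combine K3, K4 in parallel
3. cascade [K1/(1+K1*K2)], (K3+K4)
Step 2 collapses a parallel group.

Final answer: parallel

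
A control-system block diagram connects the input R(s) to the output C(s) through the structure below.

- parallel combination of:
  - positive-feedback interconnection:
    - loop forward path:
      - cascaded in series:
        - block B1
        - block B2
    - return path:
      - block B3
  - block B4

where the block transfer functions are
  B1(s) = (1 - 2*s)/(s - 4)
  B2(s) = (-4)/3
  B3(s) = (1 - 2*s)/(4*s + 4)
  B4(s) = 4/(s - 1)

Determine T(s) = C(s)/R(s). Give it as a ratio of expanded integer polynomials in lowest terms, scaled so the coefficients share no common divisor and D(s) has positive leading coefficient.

Step 1 - cascade B1, B2 gives (8*s - 4)/(3*s - 12)
Step 2 - reduce the feedback loop with forward (B1*B2) and return B3 gives (8*s^2 + 4*s - 4)/(7*s^2 - 13*s - 11)
Step 3 - add [(B1*B2)/(1-(B1*B2)*B3)], B4 (parallel); the result is T(s) itself (integer coefficients, no common factor, positive leading denominator coefficient)

Therefore the answer is (8*s^3 + 24*s^2 - 60*s - 40)/(7*s^3 - 20*s^2 + 2*s + 11).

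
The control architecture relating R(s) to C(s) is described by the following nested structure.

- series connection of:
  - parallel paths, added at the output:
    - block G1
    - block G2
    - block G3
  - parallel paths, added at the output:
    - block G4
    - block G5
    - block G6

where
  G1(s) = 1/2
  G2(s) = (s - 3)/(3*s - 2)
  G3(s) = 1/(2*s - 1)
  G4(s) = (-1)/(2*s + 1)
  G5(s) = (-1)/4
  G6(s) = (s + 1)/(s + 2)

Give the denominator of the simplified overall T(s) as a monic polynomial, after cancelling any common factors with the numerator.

First reduce the diagram to T(s).

[1] parallel reduction of G1, G2, G3: (10*s^2 - 15*s + 4)/(12*s^2 - 14*s + 4)
[2] combine G4, G5, G6 in parallel: (6*s^2 + 3*s - 6)/(8*s^2 + 20*s + 8)
[3] series reduction of (G1+G2+G3), (G4+G5+G6): (60*s^4 - 60*s^3 - 81*s^2 + 102*s - 24)/(96*s^4 + 128*s^3 - 152*s^2 - 32*s + 32)
The result of step 3 is T(s) in lowest terms. Its denominator has leading coefficient 96; dividing the denominator through by 96 makes it monic.

Answer: s^4 + 4*s^3/3 - 19*s^2/12 - s/3 + 1/3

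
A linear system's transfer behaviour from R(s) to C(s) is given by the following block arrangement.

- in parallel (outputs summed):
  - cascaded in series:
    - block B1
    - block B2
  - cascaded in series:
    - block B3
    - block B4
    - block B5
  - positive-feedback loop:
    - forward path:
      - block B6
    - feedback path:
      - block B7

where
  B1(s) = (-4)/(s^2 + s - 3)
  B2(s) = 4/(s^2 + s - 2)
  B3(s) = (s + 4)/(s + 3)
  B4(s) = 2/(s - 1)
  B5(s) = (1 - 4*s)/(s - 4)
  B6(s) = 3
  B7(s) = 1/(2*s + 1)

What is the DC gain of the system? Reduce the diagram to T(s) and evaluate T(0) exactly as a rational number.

Step 1. reduce the series chain B1, B2, giving (-16)/(s^4 + 2*s^3 - 4*s^2 - 5*s + 6)
Step 2. multiply B3, B4, B5 (series), giving (-8*s^2 - 30*s + 8)/(s^3 - 2*s^2 - 11*s + 12)
Step 3. close the feedback loop around B6, B7, giving (6*s + 3)/(2*s - 2)
Step 4. add (B1*B2), (B3*B4*B5), [B6/(1-B6*B7)] (parallel), giving (6*s^6 - s^5 - 198*s^4 - 442*s^3 + 157*s^2 + 862*s + 504)/(2*s^6 + 2*s^5 - 36*s^4 - 50*s^3 + 118*s^2 + 108*s - 144)
DC gain: substitute s = 0 into T(s) from step 4: T(0) = 504/(-144) = -7/2.

Final answer: -7/2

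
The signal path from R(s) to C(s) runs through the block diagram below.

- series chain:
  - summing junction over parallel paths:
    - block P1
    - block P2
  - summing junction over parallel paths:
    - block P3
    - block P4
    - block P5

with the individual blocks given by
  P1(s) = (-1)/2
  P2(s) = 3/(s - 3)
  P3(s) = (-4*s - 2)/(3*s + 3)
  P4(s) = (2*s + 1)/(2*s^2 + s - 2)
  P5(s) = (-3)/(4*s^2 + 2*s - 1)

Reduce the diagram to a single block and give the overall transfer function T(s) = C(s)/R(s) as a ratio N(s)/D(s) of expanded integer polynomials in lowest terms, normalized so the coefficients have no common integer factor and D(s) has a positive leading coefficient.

First reduce the diagram to T(s).

[1] combine P1, P2 in parallel; result (9 - s)/(2*s - 6)
[2] sum the parallel branches P3, P4, P5; result (-32*s^5 - 24*s^4 + 46*s^3 + 33*s^2 + 8*s + 11)/(24*s^5 + 48*s^4 - 39*s^2 - 9*s + 6)
[3] series reduction of (P1+P2), (P3+P4+P5) - this is the overall T(s), already in the required normalized form

Answer: (32*s^6 - 264*s^5 - 262*s^4 + 381*s^3 + 289*s^2 + 61*s + 99)/(48*s^6 - 48*s^5 - 288*s^4 - 78*s^3 + 216*s^2 + 66*s - 36)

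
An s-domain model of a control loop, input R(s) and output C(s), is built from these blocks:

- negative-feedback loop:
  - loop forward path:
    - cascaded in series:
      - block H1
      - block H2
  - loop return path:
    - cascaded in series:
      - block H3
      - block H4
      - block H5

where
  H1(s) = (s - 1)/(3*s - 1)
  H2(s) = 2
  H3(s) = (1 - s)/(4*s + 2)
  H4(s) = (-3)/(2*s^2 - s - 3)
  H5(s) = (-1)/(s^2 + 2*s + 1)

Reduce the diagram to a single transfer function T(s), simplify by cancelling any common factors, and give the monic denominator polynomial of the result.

Answer: s^6 + 5*s^5/3 - 17*s^4/12 - 4*s^3 - 25*s^2/12 + 5*s/6

Working:
Step 1. combine H1, H2 in series: (2*s - 2)/(3*s - 1)
Step 2. series reduction of H3, H4, H5: (3 - 3*s)/(8*s^5 + 16*s^4 - 6*s^3 - 34*s^2 - 26*s - 6)
Step 3. collapse the loop ((H1*H2) forward, (H3*H4*H5) return): (8*s^6 + 8*s^5 - 22*s^4 - 28*s^3 + 8*s^2 + 20*s + 6)/(12*s^6 + 20*s^5 - 17*s^4 - 48*s^3 - 25*s^2 + 10*s)
No further cancellation is possible in the step-3 result, so that is T(s). Its denominator becomes monic after dividing by the leading coefficient 12.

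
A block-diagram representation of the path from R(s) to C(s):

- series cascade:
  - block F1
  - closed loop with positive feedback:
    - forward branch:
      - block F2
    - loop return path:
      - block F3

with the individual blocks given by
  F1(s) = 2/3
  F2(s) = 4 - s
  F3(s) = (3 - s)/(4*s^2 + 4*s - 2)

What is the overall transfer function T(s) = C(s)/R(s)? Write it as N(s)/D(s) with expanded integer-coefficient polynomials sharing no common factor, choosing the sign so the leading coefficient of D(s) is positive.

Answer: (-8*s^3 + 24*s^2 + 36*s - 16)/(9*s^2 + 33*s - 42)

Working:
1. reduce the feedback loop with forward F2 and return F3 = (-4*s^3 + 12*s^2 + 18*s - 8)/(3*s^2 + 11*s - 14)
2. combine F1, [F2/(1-F2*F3)] in series, giving the overall T(s)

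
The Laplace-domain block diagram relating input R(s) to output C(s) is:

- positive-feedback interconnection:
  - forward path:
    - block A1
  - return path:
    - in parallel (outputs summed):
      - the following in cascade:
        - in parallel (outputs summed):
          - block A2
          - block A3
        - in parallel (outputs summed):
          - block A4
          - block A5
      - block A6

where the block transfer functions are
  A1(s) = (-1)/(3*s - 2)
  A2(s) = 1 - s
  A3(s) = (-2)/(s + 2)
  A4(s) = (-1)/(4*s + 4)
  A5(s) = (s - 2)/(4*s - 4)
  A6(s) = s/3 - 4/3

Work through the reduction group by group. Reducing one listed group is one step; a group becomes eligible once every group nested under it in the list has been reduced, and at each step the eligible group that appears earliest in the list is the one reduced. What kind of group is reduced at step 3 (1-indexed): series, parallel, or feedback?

The answer is series.

Reasoning:
Step 1. add A2, A3 (parallel)
Step 2. add A4, A5 (parallel)
Step 3. cascade (A2+A3), (A4+A5)
Step 4. add ((A2+A3)*(A4+A5)), A6 (parallel)
Step 5. collapse the loop (A1 forward, (((A2+A3)*(A4+A5))+A6) return)
At step 3 the group reduced is series.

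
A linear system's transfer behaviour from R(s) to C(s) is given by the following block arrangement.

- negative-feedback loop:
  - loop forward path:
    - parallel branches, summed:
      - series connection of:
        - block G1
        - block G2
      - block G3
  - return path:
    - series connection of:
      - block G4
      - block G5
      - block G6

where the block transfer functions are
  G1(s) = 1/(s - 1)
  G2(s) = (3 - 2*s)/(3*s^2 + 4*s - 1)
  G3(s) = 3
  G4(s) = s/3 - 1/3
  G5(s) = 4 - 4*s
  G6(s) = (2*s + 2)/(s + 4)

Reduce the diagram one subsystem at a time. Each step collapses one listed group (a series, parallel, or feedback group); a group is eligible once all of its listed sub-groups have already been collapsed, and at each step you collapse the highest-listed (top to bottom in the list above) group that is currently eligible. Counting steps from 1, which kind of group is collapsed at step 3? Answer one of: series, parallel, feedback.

Step 1: series reduction of G1, G2
Step 2: add (G1*G2), G3 (parallel)
Step 3: cascade G4, G5, G6
Step 4: feedback reduction of ((G1*G2)+G3), (G4*G5*G6)
At step 3 the group reduced is series.

Hence the answer: series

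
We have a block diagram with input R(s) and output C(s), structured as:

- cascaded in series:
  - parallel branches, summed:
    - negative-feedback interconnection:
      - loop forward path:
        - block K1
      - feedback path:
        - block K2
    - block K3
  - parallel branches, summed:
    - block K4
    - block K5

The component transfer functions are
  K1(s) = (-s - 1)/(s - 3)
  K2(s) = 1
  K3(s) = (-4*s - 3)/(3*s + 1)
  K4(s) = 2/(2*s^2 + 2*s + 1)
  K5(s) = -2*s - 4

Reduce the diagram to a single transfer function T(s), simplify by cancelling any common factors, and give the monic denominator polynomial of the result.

The answer is s^3 + 4*s^2/3 + 5*s/6 + 1/6.

Reasoning:
Step 1: apply the feedback formula to K1, K2: s/4 + 1/4
Step 2: combine [K1/(1+K1*K2)], K3 in parallel: (3*s^2 - 12*s - 11)/(12*s + 4)
Step 3: combine K4, K5 in parallel: (-4*s^3 - 12*s^2 - 10*s - 2)/(2*s^2 + 2*s + 1)
Step 4: multiply ([K1/(1+K1*K2)]+K3), (K4+K5) (series): (-6*s^5 + 6*s^4 + 79*s^3 + 123*s^2 + 67*s + 11)/(12*s^3 + 16*s^2 + 10*s + 2)
No further cancellation is possible in the step-4 result, so that is T(s). Its denominator becomes monic after dividing by the leading coefficient 12.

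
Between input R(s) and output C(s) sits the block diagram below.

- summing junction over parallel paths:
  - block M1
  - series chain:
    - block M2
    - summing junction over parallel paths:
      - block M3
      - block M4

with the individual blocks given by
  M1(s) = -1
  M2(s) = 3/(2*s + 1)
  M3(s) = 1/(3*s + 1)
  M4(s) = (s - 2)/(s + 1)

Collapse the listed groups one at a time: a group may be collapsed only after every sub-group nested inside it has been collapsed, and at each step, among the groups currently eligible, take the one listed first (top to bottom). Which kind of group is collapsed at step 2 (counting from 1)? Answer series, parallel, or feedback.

Answer: series

Working:
(1) reduce the parallel group M3, M4
(2) combine M2, (M3+M4) in series
(3) parallel reduction of M1, (M2*(M3+M4))
The group at step 2 is a series group.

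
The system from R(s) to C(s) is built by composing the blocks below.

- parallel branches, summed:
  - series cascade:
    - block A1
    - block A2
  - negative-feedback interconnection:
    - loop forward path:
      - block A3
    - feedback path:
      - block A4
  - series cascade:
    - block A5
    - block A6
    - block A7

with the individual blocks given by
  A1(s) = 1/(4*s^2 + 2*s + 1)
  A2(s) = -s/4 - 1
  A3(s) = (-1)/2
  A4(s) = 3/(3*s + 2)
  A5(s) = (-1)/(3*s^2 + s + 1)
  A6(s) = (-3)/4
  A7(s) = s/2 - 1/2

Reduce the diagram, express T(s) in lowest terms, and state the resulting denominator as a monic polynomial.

Answer: s^5 + s^4 + 8*s^3/9 + 3*s^2/8 + s/8 + 1/72

Working:
Step 1. cascade A1, A2, giving (-s - 4)/(16*s^2 + 8*s + 4)
Step 2. collapse the loop (A3 forward, A4 return), giving (-3*s - 2)/(6*s + 1)
Step 3. multiply A5, A6, A7 (series), giving (3*s - 3)/(24*s^2 + 8*s + 8)
Step 4. combine (A1*A2), [A3/(1+A3*A4)], (A5*A6*A7) in parallel, giving (-288*s^5 - 396*s^4 - 562*s^3 - 326*s^2 - 151*s - 27)/(576*s^5 + 576*s^4 + 512*s^3 + 216*s^2 + 72*s + 8)
No further cancellation is possible in the step-4 result, so that is T(s). Its denominator becomes monic after dividing by the leading coefficient 576.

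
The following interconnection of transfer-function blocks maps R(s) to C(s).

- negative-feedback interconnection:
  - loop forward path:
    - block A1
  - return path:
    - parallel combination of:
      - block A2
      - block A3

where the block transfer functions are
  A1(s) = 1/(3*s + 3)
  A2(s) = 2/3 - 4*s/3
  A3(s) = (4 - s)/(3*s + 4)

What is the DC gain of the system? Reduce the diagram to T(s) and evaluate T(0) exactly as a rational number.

The answer is 3/14.

Reasoning:
Step 1 - parallel reduction of A2, A3 = (-12*s^2 - 13*s + 20)/(9*s + 12)
Step 2 - reduce the feedback loop with forward A1 and return (A2+A3) = (9*s + 12)/(15*s^2 + 50*s + 56)
That last expression is T(s); at s = 0 only the constant terms survive, so T(0) = 12/56 = 3/14.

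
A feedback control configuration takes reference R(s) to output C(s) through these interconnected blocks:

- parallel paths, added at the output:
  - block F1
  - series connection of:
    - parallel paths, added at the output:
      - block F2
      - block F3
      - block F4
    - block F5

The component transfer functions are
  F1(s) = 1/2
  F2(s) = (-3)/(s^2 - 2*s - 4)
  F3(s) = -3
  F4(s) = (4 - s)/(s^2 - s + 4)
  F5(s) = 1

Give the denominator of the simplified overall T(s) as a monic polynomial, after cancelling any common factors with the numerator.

Answer: s^4 - 3*s^3 + 2*s^2 - 4*s - 16

Working:
[1] sum the parallel branches F2, F3, F4 -> (-3*s^4 + 8*s^3 - 3*s^2 + 11*s + 20)/(s^4 - 3*s^3 + 2*s^2 - 4*s - 16)
[2] combine (F2+F3+F4), F5 in series -> (-3*s^4 + 8*s^3 - 3*s^2 + 11*s + 20)/(s^4 - 3*s^3 + 2*s^2 - 4*s - 16)
[3] parallel reduction of F1, ((F2+F3+F4)*F5) -> (-5*s^4 + 13*s^3 - 4*s^2 + 18*s + 24)/(2*s^4 - 6*s^3 + 4*s^2 - 8*s - 32)
The result of step 3 is T(s) in lowest terms. Its denominator has leading coefficient 2; dividing the denominator through by 2 makes it monic.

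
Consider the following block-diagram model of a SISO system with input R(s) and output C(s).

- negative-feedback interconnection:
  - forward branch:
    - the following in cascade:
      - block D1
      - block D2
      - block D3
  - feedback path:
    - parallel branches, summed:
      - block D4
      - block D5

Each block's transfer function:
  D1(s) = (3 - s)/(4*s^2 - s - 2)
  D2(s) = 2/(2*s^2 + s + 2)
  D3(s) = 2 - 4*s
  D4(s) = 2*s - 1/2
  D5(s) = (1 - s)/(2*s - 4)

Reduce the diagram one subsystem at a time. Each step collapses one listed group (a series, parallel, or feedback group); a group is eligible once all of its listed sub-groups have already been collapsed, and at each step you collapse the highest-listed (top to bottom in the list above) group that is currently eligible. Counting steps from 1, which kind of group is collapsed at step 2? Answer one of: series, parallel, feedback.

Answer: parallel

Working:
Step 1: series reduction of D1, D2, D3
Step 2: add D4, D5 (parallel)
Step 3: feedback reduction of (D1*D2*D3), (D4+D5)
Step 2: parallel.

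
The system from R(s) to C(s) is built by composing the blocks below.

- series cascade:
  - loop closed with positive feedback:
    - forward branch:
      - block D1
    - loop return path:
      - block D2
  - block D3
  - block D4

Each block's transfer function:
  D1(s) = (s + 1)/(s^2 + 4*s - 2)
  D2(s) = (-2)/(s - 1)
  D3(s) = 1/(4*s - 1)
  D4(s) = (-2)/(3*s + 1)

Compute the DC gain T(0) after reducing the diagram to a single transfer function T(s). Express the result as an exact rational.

First reduce the diagram to T(s).

Step 1 - collapse the loop (D1 forward, D2 return): (s^2 - 1)/(s^3 + 3*s^2 - 4*s + 4)
Step 2 - multiply [D1/(1-D1*D2)], D3, D4 (series): (2 - 2*s^2)/(12*s^5 + 37*s^4 - 46*s^3 + 41*s^2 + 8*s - 4)
The step-2 result is T(s). Setting s = 0: T(0) = 2/(-4) = -1/2.

Answer: -1/2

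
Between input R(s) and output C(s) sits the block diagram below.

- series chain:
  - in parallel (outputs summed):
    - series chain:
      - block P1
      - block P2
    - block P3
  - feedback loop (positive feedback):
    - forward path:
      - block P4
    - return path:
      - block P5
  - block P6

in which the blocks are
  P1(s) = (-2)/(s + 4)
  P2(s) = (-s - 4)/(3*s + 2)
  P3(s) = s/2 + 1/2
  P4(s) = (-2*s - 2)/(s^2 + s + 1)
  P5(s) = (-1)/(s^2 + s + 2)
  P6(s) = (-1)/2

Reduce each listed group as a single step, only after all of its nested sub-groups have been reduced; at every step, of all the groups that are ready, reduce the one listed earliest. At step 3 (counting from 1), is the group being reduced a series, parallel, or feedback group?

The answer is feedback.

Reasoning:
(1) series reduction of P1, P2
(2) combine (P1*P2), P3 in parallel
(3) reduce the feedback loop with forward P4 and return P5
(4) cascade ((P1*P2)+P3), [P4/(1-P4*P5)], P6
Step 3 collapses a feedback group.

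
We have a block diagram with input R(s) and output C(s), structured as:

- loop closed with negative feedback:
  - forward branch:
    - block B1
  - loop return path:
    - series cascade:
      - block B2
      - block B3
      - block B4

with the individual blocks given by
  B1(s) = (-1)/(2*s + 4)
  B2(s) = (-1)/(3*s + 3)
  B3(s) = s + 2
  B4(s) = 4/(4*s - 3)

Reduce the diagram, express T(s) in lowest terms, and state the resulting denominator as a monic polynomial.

Step 1: multiply B2, B3, B4 (series); result (-4*s - 8)/(12*s^2 + 3*s - 9)
Step 2: feedback reduction of B1, (B2*B3*B4); result (-12*s^2 - 3*s + 9)/(24*s^3 + 54*s^2 - 2*s - 28)
That last expression is T(s), already simplified. Scaling its denominator by 1/24 (the reciprocal of the leading coefficient) yields the monic denominator.

Therefore the answer is s^3 + 9*s^2/4 - s/12 - 7/6.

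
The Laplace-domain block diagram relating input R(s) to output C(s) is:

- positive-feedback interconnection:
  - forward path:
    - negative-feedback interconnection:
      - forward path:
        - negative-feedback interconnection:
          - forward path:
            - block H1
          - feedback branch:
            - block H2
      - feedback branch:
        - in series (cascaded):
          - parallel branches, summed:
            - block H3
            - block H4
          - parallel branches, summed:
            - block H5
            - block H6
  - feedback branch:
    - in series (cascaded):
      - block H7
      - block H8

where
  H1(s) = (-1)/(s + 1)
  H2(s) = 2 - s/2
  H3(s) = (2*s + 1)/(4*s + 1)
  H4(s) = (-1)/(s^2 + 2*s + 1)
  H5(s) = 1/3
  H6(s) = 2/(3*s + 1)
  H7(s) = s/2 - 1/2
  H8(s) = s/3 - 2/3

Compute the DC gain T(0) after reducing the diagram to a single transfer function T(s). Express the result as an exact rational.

Step 1: feedback reduction of H1, H2; result (-2)/(3*s - 2)
Step 2: sum the parallel branches H3, H4; result (2*s^3 + 5*s^2)/(4*s^3 + 9*s^2 + 6*s + 1)
Step 3: combine H5, H6 in parallel; result (3*s + 7)/(9*s + 3)
Step 4: reduce the series chain (H3+H4), (H5+H6); result (6*s^4 + 29*s^3 + 35*s^2)/(36*s^4 + 93*s^3 + 81*s^2 + 27*s + 3)
Step 5: reduce the feedback loop with forward [H1/(1+H1*H2)] and return ((H3+H4)*(H5+H6)); result (-72*s^4 - 186*s^3 - 162*s^2 - 54*s - 6)/(108*s^5 + 195*s^4 - s^3 - 151*s^2 - 45*s - 6)
Step 6: series reduction of H7, H8; result s^2/6 - s/2 + 1/3
Step 7: feedback reduction of [[H1/(1+H1*H2)]/(1+[H1/(1+H1*H2)]*((H3+H4)*(H5+H6)))], (H7*H8); result (-72*s^4 - 186*s^3 - 162*s^2 - 54*s - 6)/(12*s^6 + 103*s^5 + 153*s^4 - 11*s^3 - 123*s^2 - 30*s - 4)
That last expression is T(s); at s = 0 only the constant terms survive, so T(0) = -6/(-4) = 3/2.

Final answer: 3/2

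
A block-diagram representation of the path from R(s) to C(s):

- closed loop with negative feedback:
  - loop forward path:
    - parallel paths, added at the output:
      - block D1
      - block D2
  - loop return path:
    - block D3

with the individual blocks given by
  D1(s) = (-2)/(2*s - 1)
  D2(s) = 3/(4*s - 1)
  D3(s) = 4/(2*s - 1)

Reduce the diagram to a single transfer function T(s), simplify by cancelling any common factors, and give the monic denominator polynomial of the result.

First reduce the diagram to T(s).

[1] parallel reduction of D1, D2 gives (-2*s - 1)/(8*s^2 - 6*s + 1)
[2] collapse the loop ((D1+D2) forward, D3 return) gives (1 - 4*s^2)/(16*s^3 - 20*s^2 - 5)
Step 2 gives the fully reduced T(s), with no common factor left to cancel. The denominator's leading coefficient is 16, so divide each of its coefficients by 16 to get the monic form.

Answer: s^3 - 5*s^2/4 - 5/16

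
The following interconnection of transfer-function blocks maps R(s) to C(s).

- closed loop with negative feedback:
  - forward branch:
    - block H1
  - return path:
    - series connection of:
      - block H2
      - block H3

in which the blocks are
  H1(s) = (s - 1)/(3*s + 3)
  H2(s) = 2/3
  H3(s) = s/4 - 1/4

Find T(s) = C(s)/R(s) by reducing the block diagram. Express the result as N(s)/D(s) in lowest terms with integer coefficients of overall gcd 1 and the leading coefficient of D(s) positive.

(1) cascade H2, H3 -> s/6 - 1/6
(2) collapse the loop (H1 forward, (H2*H3) return): this yields T(s), and no further normalization is needed

Answer: (6*s - 6)/(s^2 + 16*s + 19)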